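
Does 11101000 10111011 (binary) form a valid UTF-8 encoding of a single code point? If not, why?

invalid (sequence truncated)

Leading byte 0xE8 = 11101000 → 3-byte form, but only 2 bytes are present.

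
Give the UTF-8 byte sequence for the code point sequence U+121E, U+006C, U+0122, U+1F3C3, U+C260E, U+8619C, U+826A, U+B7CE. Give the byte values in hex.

E1 88 9E 6C C4 A2 F0 9F 8F 83 F3 82 98 8E F2 86 86 9C E8 89 AA EB 9F 8E

U+121E: 3-byte form → E1 88 9E.
U+006C: 1-byte form → 6C.
U+0122: 2-byte form → C4 A2.
U+1F3C3: 4-byte form → F0 9F 8F 83.
U+C260E: 4-byte form → F3 82 98 8E.
U+8619C: 4-byte form → F2 86 86 9C.
U+826A: 3-byte form → E8 89 AA.
U+B7CE: 3-byte form → EB 9F 8E.
Concatenated (24 bytes): E1 88 9E 6C C4 A2 F0 9F 8F 83 F3 82 98 8E F2 86 86 9C E8 89 AA EB 9F 8E.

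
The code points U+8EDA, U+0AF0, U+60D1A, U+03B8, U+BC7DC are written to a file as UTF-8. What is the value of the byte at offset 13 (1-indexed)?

1-indexed offset 13 is 0-indexed offset 12.
U+8EDA → 3-byte form E8 BB 9A at offsets 0–2.
U+0AF0 → 3-byte form E0 AB B0 at offsets 3–5.
U+60D1A → 4-byte form F1 A0 B4 9A at offsets 6–9.
U+03B8 → 2-byte form CE B8 at offsets 10–11.
U+BC7DC → 4-byte form F2 BC 9F 9C at offsets 12–15.
Offset 12 falls in char 5's range; it's byte 1 of F2 BC 9F 9C = 0xF2.

0xF2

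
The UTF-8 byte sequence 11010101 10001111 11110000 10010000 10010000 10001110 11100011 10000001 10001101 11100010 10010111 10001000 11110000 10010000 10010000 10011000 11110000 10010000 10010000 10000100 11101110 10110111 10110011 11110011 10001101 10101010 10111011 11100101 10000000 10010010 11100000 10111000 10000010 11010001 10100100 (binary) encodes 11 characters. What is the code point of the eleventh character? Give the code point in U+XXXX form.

Offset 0: leading byte 0xD5 = 11010101 → 2-byte char #1 = D5 8F.
Offset 2: leading byte 0xF0 = 11110000 → 4-byte char #2 = F0 90 90 8E.
Offset 6: leading byte 0xE3 = 11100011 → 3-byte char #3 = E3 81 8D.
Offset 9: leading byte 0xE2 = 11100010 → 3-byte char #4 = E2 97 88.
Offset 12: leading byte 0xF0 = 11110000 → 4-byte char #5 = F0 90 90 98.
Offset 16: leading byte 0xF0 = 11110000 → 4-byte char #6 = F0 90 90 84.
Offset 20: leading byte 0xEE = 11101110 → 3-byte char #7 = EE B7 B3.
Offset 23: leading byte 0xF3 = 11110011 → 4-byte char #8 = F3 8D AA BB.
Offset 27: leading byte 0xE5 = 11100101 → 3-byte char #9 = E5 80 92.
Offset 30: leading byte 0xE0 = 11100000 → 3-byte char #10 = E0 B8 82.
Offset 33: leading byte 0xD1 = 11010001 → 2-byte char #11 = D1 A4.
Leading byte 0xD1 = 11010001 matches 110xxxxx → 2-byte sequence.
Byte 1: 0xD1 = 11010001, payload 10001 (5 bits).
Byte 2: 0xA4 = 10100100 (10xxxxxx ✓), payload 100100.
Concatenate: 10001100100 = 0x464 (11 bits → U+0464).

U+0464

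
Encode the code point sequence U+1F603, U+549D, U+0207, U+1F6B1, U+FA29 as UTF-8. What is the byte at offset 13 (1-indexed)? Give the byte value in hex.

0xB1

1-indexed offset 13 is 0-indexed offset 12.
U+1F603 → 4-byte form F0 9F 98 83 at offsets 0–3.
U+549D → 3-byte form E5 92 9D at offsets 4–6.
U+0207 → 2-byte form C8 87 at offsets 7–8.
U+1F6B1 → 4-byte form F0 9F 9A B1 at offsets 9–12.
Offset 12 falls in char 4's range; it's byte 4 of F0 9F 9A B1 = 0xB1.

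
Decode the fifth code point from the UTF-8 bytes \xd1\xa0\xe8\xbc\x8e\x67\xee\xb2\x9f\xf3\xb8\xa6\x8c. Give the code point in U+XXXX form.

U+F898C

Offset 0: leading byte 0xD1 = 11010001 → 2-byte char #1 = D1 A0.
Offset 2: leading byte 0xE8 = 11101000 → 3-byte char #2 = E8 BC 8E.
Offset 5: leading byte 0x67 = 01100111 → 1-byte char #3 = 67.
Offset 6: leading byte 0xEE = 11101110 → 3-byte char #4 = EE B2 9F.
Offset 9: leading byte 0xF3 = 11110011 → 4-byte char #5 = F3 B8 A6 8C.
Leading byte 0xF3 = 11110011 matches 11110xxx → 4-byte sequence.
Byte 1: 0xF3 = 11110011, payload 011 (3 bits).
Byte 2: 0xB8 = 10111000 (10xxxxxx ✓), payload 111000.
Byte 3: 0xA6 = 10100110 (10xxxxxx ✓), payload 100110.
Byte 4: 0x8C = 10001100 (10xxxxxx ✓), payload 001100.
Concatenate: 011111000100110001100 = 0xF898C (21 bits → U+F898C).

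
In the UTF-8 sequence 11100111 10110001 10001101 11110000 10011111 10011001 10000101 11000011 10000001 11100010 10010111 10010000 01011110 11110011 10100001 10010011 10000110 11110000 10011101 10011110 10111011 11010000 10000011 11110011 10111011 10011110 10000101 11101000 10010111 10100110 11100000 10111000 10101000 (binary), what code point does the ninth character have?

Offset 0: leading byte 0xE7 = 11100111 → 3-byte char #1 = E7 B1 8D.
Offset 3: leading byte 0xF0 = 11110000 → 4-byte char #2 = F0 9F 99 85.
Offset 7: leading byte 0xC3 = 11000011 → 2-byte char #3 = C3 81.
Offset 9: leading byte 0xE2 = 11100010 → 3-byte char #4 = E2 97 90.
Offset 12: leading byte 0x5E = 01011110 → 1-byte char #5 = 5E.
Offset 13: leading byte 0xF3 = 11110011 → 4-byte char #6 = F3 A1 93 86.
Offset 17: leading byte 0xF0 = 11110000 → 4-byte char #7 = F0 9D 9E BB.
Offset 21: leading byte 0xD0 = 11010000 → 2-byte char #8 = D0 83.
Offset 23: leading byte 0xF3 = 11110011 → 4-byte char #9 = F3 BB 9E 85.
Leading byte 0xF3 = 11110011 matches 11110xxx → 4-byte sequence.
Byte 1: 0xF3 = 11110011, payload 011 (3 bits).
Byte 2: 0xBB = 10111011 (10xxxxxx ✓), payload 111011.
Byte 3: 0x9E = 10011110 (10xxxxxx ✓), payload 011110.
Byte 4: 0x85 = 10000101 (10xxxxxx ✓), payload 000101.
Concatenate: 011111011011110000101 = 0xFB785 (21 bits → U+FB785).

U+FB785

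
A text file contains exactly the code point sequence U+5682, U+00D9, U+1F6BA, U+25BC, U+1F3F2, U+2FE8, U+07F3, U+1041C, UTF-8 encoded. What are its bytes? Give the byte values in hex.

U+5682: 3-byte form → E5 9A 82.
U+00D9: 2-byte form → C3 99.
U+1F6BA: 4-byte form → F0 9F 9A BA.
U+25BC: 3-byte form → E2 96 BC.
U+1F3F2: 4-byte form → F0 9F 8F B2.
U+2FE8: 3-byte form → E2 BF A8.
U+07F3: 2-byte form → DF B3.
U+1041C: 4-byte form → F0 90 90 9C.
Concatenated (25 bytes): E5 9A 82 C3 99 F0 9F 9A BA E2 96 BC F0 9F 8F B2 E2 BF A8 DF B3 F0 90 90 9C.

E5 9A 82 C3 99 F0 9F 9A BA E2 96 BC F0 9F 8F B2 E2 BF A8 DF B3 F0 90 90 9C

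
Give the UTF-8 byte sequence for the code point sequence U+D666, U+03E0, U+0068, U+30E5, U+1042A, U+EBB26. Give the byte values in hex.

ED 99 A6 CF A0 68 E3 83 A5 F0 90 90 AA F3 AB AC A6

U+D666: 3-byte form → ED 99 A6.
U+03E0: 2-byte form → CF A0.
U+0068: 1-byte form → 68.
U+30E5: 3-byte form → E3 83 A5.
U+1042A: 4-byte form → F0 90 90 AA.
U+EBB26: 4-byte form → F3 AB AC A6.
Concatenated (17 bytes): ED 99 A6 CF A0 68 E3 83 A5 F0 90 90 AA F3 AB AC A6.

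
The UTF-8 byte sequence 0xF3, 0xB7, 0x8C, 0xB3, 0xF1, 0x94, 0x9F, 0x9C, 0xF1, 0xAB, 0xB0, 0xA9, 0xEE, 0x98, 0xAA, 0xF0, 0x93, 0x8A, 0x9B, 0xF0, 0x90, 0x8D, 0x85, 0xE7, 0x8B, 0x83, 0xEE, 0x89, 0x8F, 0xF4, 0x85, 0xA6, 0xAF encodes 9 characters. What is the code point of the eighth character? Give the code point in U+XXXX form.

U+E24F

Offset 0: leading byte 0xF3 = 11110011 → 4-byte char #1 = F3 B7 8C B3.
Offset 4: leading byte 0xF1 = 11110001 → 4-byte char #2 = F1 94 9F 9C.
Offset 8: leading byte 0xF1 = 11110001 → 4-byte char #3 = F1 AB B0 A9.
Offset 12: leading byte 0xEE = 11101110 → 3-byte char #4 = EE 98 AA.
Offset 15: leading byte 0xF0 = 11110000 → 4-byte char #5 = F0 93 8A 9B.
Offset 19: leading byte 0xF0 = 11110000 → 4-byte char #6 = F0 90 8D 85.
Offset 23: leading byte 0xE7 = 11100111 → 3-byte char #7 = E7 8B 83.
Offset 26: leading byte 0xEE = 11101110 → 3-byte char #8 = EE 89 8F.
Leading byte 0xEE = 11101110 matches 1110xxxx → 3-byte sequence.
Byte 1: 0xEE = 11101110, payload 1110 (4 bits).
Byte 2: 0x89 = 10001001 (10xxxxxx ✓), payload 001001.
Byte 3: 0x8F = 10001111 (10xxxxxx ✓), payload 001111.
Concatenate: 1110001001001111 = 0xE24F (16 bits → U+E24F).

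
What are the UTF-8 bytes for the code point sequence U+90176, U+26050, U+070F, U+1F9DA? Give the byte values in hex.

F2 90 85 B6 F0 A6 81 90 DC 8F F0 9F A7 9A

U+90176: 4-byte form → F2 90 85 B6.
U+26050: 4-byte form → F0 A6 81 90.
U+070F: 2-byte form → DC 8F.
U+1F9DA: 4-byte form → F0 9F A7 9A.
Concatenated (14 bytes): F2 90 85 B6 F0 A6 81 90 DC 8F F0 9F A7 9A.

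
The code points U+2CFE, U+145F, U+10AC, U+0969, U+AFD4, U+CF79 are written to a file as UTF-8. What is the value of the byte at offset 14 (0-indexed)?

0x94

U+2CFE → 3-byte form E2 B3 BE at offsets 0–2.
U+145F → 3-byte form E1 91 9F at offsets 3–5.
U+10AC → 3-byte form E1 82 AC at offsets 6–8.
U+0969 → 3-byte form E0 A5 A9 at offsets 9–11.
U+AFD4 → 3-byte form EA BF 94 at offsets 12–14.
Offset 14 falls in char 5's range; it's byte 3 of EA BF 94 = 0x94.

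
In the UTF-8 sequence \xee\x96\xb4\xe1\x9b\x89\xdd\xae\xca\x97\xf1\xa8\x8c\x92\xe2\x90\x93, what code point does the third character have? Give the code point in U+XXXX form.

Offset 0: leading byte 0xEE = 11101110 → 3-byte char #1 = EE 96 B4.
Offset 3: leading byte 0xE1 = 11100001 → 3-byte char #2 = E1 9B 89.
Offset 6: leading byte 0xDD = 11011101 → 2-byte char #3 = DD AE.
Leading byte 0xDD = 11011101 matches 110xxxxx → 2-byte sequence.
Byte 1: 0xDD = 11011101, payload 11101 (5 bits).
Byte 2: 0xAE = 10101110 (10xxxxxx ✓), payload 101110.
Concatenate: 11101101110 = 0x76E (11 bits → U+076E).

U+076E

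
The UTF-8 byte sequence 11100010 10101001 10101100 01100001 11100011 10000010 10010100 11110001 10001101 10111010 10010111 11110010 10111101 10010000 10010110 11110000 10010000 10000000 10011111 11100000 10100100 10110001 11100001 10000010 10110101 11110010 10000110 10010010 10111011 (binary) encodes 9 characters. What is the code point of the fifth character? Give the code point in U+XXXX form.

U+BD416

Offset 0: leading byte 0xE2 = 11100010 → 3-byte char #1 = E2 A9 AC.
Offset 3: leading byte 0x61 = 01100001 → 1-byte char #2 = 61.
Offset 4: leading byte 0xE3 = 11100011 → 3-byte char #3 = E3 82 94.
Offset 7: leading byte 0xF1 = 11110001 → 4-byte char #4 = F1 8D BA 97.
Offset 11: leading byte 0xF2 = 11110010 → 4-byte char #5 = F2 BD 90 96.
Leading byte 0xF2 = 11110010 matches 11110xxx → 4-byte sequence.
Byte 1: 0xF2 = 11110010, payload 010 (3 bits).
Byte 2: 0xBD = 10111101 (10xxxxxx ✓), payload 111101.
Byte 3: 0x90 = 10010000 (10xxxxxx ✓), payload 010000.
Byte 4: 0x96 = 10010110 (10xxxxxx ✓), payload 010110.
Concatenate: 010111101010000010110 = 0xBD416 (21 bits → U+BD416).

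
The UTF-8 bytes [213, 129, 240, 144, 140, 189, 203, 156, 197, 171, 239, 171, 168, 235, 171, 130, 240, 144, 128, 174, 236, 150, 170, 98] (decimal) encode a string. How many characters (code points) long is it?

Byte at offset 0: 0xD5 = 11010101 → 2-byte char (#1). Advance 2.
Byte at offset 2: 0xF0 = 11110000 → 4-byte char (#2). Advance 4.
Byte at offset 6: 0xCB = 11001011 → 2-byte char (#3). Advance 2.
Byte at offset 8: 0xC5 = 11000101 → 2-byte char (#4). Advance 2.
Byte at offset 10: 0xEF = 11101111 → 3-byte char (#5). Advance 3.
Byte at offset 13: 0xEB = 11101011 → 3-byte char (#6). Advance 3.
Byte at offset 16: 0xF0 = 11110000 → 4-byte char (#7). Advance 4.
Byte at offset 20: 0xEC = 11101100 → 3-byte char (#8). Advance 3.
Byte at offset 23: 0x62 = 01100010 → 1-byte char (#9). Advance 1.
Reached end at offset 24 after 9 code points.

9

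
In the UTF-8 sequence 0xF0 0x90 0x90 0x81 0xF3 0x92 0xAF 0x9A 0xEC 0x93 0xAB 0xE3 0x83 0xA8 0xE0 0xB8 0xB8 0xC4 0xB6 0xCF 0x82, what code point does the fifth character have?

Offset 0: leading byte 0xF0 = 11110000 → 4-byte char #1 = F0 90 90 81.
Offset 4: leading byte 0xF3 = 11110011 → 4-byte char #2 = F3 92 AF 9A.
Offset 8: leading byte 0xEC = 11101100 → 3-byte char #3 = EC 93 AB.
Offset 11: leading byte 0xE3 = 11100011 → 3-byte char #4 = E3 83 A8.
Offset 14: leading byte 0xE0 = 11100000 → 3-byte char #5 = E0 B8 B8.
Leading byte 0xE0 = 11100000 matches 1110xxxx → 3-byte sequence.
Byte 1: 0xE0 = 11100000, payload 0000 (4 bits).
Byte 2: 0xB8 = 10111000 (10xxxxxx ✓), payload 111000.
Byte 3: 0xB8 = 10111000 (10xxxxxx ✓), payload 111000.
Concatenate: 0000111000111000 = 0xE38 (16 bits → U+0E38).

U+0E38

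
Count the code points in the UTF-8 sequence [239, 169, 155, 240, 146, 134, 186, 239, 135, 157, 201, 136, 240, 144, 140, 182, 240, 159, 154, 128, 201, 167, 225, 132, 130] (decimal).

Byte at offset 0: 0xEF = 11101111 → 3-byte char (#1). Advance 3.
Byte at offset 3: 0xF0 = 11110000 → 4-byte char (#2). Advance 4.
Byte at offset 7: 0xEF = 11101111 → 3-byte char (#3). Advance 3.
Byte at offset 10: 0xC9 = 11001001 → 2-byte char (#4). Advance 2.
Byte at offset 12: 0xF0 = 11110000 → 4-byte char (#5). Advance 4.
Byte at offset 16: 0xF0 = 11110000 → 4-byte char (#6). Advance 4.
Byte at offset 20: 0xC9 = 11001001 → 2-byte char (#7). Advance 2.
Byte at offset 22: 0xE1 = 11100001 → 3-byte char (#8). Advance 3.
Reached end at offset 25 after 8 code points.

8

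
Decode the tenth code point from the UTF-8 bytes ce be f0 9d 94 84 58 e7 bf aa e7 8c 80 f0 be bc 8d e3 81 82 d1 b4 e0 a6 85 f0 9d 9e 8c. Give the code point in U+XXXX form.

Offset 0: leading byte 0xCE = 11001110 → 2-byte char #1 = CE BE.
Offset 2: leading byte 0xF0 = 11110000 → 4-byte char #2 = F0 9D 94 84.
Offset 6: leading byte 0x58 = 01011000 → 1-byte char #3 = 58.
Offset 7: leading byte 0xE7 = 11100111 → 3-byte char #4 = E7 BF AA.
Offset 10: leading byte 0xE7 = 11100111 → 3-byte char #5 = E7 8C 80.
Offset 13: leading byte 0xF0 = 11110000 → 4-byte char #6 = F0 BE BC 8D.
Offset 17: leading byte 0xE3 = 11100011 → 3-byte char #7 = E3 81 82.
Offset 20: leading byte 0xD1 = 11010001 → 2-byte char #8 = D1 B4.
Offset 22: leading byte 0xE0 = 11100000 → 3-byte char #9 = E0 A6 85.
Offset 25: leading byte 0xF0 = 11110000 → 4-byte char #10 = F0 9D 9E 8C.
Leading byte 0xF0 = 11110000 matches 11110xxx → 4-byte sequence.
Byte 1: 0xF0 = 11110000, payload 000 (3 bits).
Byte 2: 0x9D = 10011101 (10xxxxxx ✓), payload 011101.
Byte 3: 0x9E = 10011110 (10xxxxxx ✓), payload 011110.
Byte 4: 0x8C = 10001100 (10xxxxxx ✓), payload 001100.
Concatenate: 000011101011110001100 = 0x1D78C (21 bits → U+1D78C).

U+1D78C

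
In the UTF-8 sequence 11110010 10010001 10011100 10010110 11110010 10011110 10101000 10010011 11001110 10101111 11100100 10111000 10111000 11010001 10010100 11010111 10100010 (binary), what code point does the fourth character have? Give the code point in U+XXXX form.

U+4E38

Offset 0: leading byte 0xF2 = 11110010 → 4-byte char #1 = F2 91 9C 96.
Offset 4: leading byte 0xF2 = 11110010 → 4-byte char #2 = F2 9E A8 93.
Offset 8: leading byte 0xCE = 11001110 → 2-byte char #3 = CE AF.
Offset 10: leading byte 0xE4 = 11100100 → 3-byte char #4 = E4 B8 B8.
Leading byte 0xE4 = 11100100 matches 1110xxxx → 3-byte sequence.
Byte 1: 0xE4 = 11100100, payload 0100 (4 bits).
Byte 2: 0xB8 = 10111000 (10xxxxxx ✓), payload 111000.
Byte 3: 0xB8 = 10111000 (10xxxxxx ✓), payload 111000.
Concatenate: 0100111000111000 = 0x4E38 (16 bits → U+4E38).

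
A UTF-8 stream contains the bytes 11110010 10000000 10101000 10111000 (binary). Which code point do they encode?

U+80A38

Leading byte 0xF2 = 11110010 matches 11110xxx → 4-byte sequence.
Byte 1: 0xF2 = 11110010, payload 010 (3 bits).
Byte 2: 0x80 = 10000000 (10xxxxxx ✓), payload 000000.
Byte 3: 0xA8 = 10101000 (10xxxxxx ✓), payload 101000.
Byte 4: 0xB8 = 10111000 (10xxxxxx ✓), payload 111000.
Concatenate: 010000000101000111000 = 0x80A38 (21 bits → U+80A38).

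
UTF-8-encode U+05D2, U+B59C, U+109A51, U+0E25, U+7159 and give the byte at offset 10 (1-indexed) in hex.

0xE0

1-indexed offset 10 is 0-indexed offset 9.
U+05D2 → 2-byte form D7 92 at offsets 0–1.
U+B59C → 3-byte form EB 96 9C at offsets 2–4.
U+109A51 → 4-byte form F4 89 A9 91 at offsets 5–8.
U+0E25 → 3-byte form E0 B8 A5 at offsets 9–11.
Offset 9 falls in char 4's range; it's byte 1 of E0 B8 A5 = 0xE0.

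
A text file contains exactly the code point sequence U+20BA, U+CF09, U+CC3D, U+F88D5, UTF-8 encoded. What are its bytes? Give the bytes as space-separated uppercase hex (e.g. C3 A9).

E2 82 BA EC BC 89 EC B0 BD F3 B8 A3 95

U+20BA: 3-byte form → E2 82 BA.
U+CF09: 3-byte form → EC BC 89.
U+CC3D: 3-byte form → EC B0 BD.
U+F88D5: 4-byte form → F3 B8 A3 95.
Concatenated (13 bytes): E2 82 BA EC BC 89 EC B0 BD F3 B8 A3 95.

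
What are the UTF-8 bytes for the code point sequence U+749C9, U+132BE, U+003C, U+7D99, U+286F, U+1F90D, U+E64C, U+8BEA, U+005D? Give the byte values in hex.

F1 B4 A7 89 F0 93 8A BE 3C E7 B6 99 E2 A1 AF F0 9F A4 8D EE 99 8C E8 AF AA 5D

U+749C9: 4-byte form → F1 B4 A7 89.
U+132BE: 4-byte form → F0 93 8A BE.
U+003C: 1-byte form → 3C.
U+7D99: 3-byte form → E7 B6 99.
U+286F: 3-byte form → E2 A1 AF.
U+1F90D: 4-byte form → F0 9F A4 8D.
U+E64C: 3-byte form → EE 99 8C.
U+8BEA: 3-byte form → E8 AF AA.
U+005D: 1-byte form → 5D.
Concatenated (26 bytes): F1 B4 A7 89 F0 93 8A BE 3C E7 B6 99 E2 A1 AF F0 9F A4 8D EE 99 8C E8 AF AA 5D.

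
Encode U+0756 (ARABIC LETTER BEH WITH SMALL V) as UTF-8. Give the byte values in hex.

DD 96

U+0756 = 0x756 = 1878 decimal. In range U+0080–U+07FF → 2-byte form: 110xxxxx 10xxxxxx.
Binary (11 bits): 11101010110.
Split 5+6: 11101 | 010110.
Byte 1: 11011101 = 0xDD.
Byte 2: 10010110 = 0x96.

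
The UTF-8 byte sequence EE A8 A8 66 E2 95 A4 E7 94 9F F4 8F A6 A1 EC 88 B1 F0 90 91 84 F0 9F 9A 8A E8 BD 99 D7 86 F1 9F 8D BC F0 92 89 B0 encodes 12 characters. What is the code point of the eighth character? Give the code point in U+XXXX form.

Offset 0: leading byte 0xEE = 11101110 → 3-byte char #1 = EE A8 A8.
Offset 3: leading byte 0x66 = 01100110 → 1-byte char #2 = 66.
Offset 4: leading byte 0xE2 = 11100010 → 3-byte char #3 = E2 95 A4.
Offset 7: leading byte 0xE7 = 11100111 → 3-byte char #4 = E7 94 9F.
Offset 10: leading byte 0xF4 = 11110100 → 4-byte char #5 = F4 8F A6 A1.
Offset 14: leading byte 0xEC = 11101100 → 3-byte char #6 = EC 88 B1.
Offset 17: leading byte 0xF0 = 11110000 → 4-byte char #7 = F0 90 91 84.
Offset 21: leading byte 0xF0 = 11110000 → 4-byte char #8 = F0 9F 9A 8A.
Leading byte 0xF0 = 11110000 matches 11110xxx → 4-byte sequence.
Byte 1: 0xF0 = 11110000, payload 000 (3 bits).
Byte 2: 0x9F = 10011111 (10xxxxxx ✓), payload 011111.
Byte 3: 0x9A = 10011010 (10xxxxxx ✓), payload 011010.
Byte 4: 0x8A = 10001010 (10xxxxxx ✓), payload 001010.
Concatenate: 000011111011010001010 = 0x1F68A (21 bits → U+1F68A).

U+1F68A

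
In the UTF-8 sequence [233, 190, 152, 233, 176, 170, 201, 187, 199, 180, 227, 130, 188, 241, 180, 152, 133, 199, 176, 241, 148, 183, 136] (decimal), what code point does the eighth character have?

Offset 0: leading byte 0xE9 = 11101001 → 3-byte char #1 = E9 BE 98.
Offset 3: leading byte 0xE9 = 11101001 → 3-byte char #2 = E9 B0 AA.
Offset 6: leading byte 0xC9 = 11001001 → 2-byte char #3 = C9 BB.
Offset 8: leading byte 0xC7 = 11000111 → 2-byte char #4 = C7 B4.
Offset 10: leading byte 0xE3 = 11100011 → 3-byte char #5 = E3 82 BC.
Offset 13: leading byte 0xF1 = 11110001 → 4-byte char #6 = F1 B4 98 85.
Offset 17: leading byte 0xC7 = 11000111 → 2-byte char #7 = C7 B0.
Offset 19: leading byte 0xF1 = 11110001 → 4-byte char #8 = F1 94 B7 88.
Leading byte 0xF1 = 11110001 matches 11110xxx → 4-byte sequence.
Byte 1: 0xF1 = 11110001, payload 001 (3 bits).
Byte 2: 0x94 = 10010100 (10xxxxxx ✓), payload 010100.
Byte 3: 0xB7 = 10110111 (10xxxxxx ✓), payload 110111.
Byte 4: 0x88 = 10001000 (10xxxxxx ✓), payload 001000.
Concatenate: 001010100110111001000 = 0x54DC8 (21 bits → U+54DC8).

U+54DC8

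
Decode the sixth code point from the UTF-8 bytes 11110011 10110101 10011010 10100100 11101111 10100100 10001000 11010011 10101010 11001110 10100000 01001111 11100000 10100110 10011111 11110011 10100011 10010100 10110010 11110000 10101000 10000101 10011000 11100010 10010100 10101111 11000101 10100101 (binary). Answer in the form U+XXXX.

U+099F

Offset 0: leading byte 0xF3 = 11110011 → 4-byte char #1 = F3 B5 9A A4.
Offset 4: leading byte 0xEF = 11101111 → 3-byte char #2 = EF A4 88.
Offset 7: leading byte 0xD3 = 11010011 → 2-byte char #3 = D3 AA.
Offset 9: leading byte 0xCE = 11001110 → 2-byte char #4 = CE A0.
Offset 11: leading byte 0x4F = 01001111 → 1-byte char #5 = 4F.
Offset 12: leading byte 0xE0 = 11100000 → 3-byte char #6 = E0 A6 9F.
Leading byte 0xE0 = 11100000 matches 1110xxxx → 3-byte sequence.
Byte 1: 0xE0 = 11100000, payload 0000 (4 bits).
Byte 2: 0xA6 = 10100110 (10xxxxxx ✓), payload 100110.
Byte 3: 0x9F = 10011111 (10xxxxxx ✓), payload 011111.
Concatenate: 0000100110011111 = 0x99F (16 bits → U+099F).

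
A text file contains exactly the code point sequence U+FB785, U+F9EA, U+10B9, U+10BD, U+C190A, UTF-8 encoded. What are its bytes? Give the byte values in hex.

U+FB785: 4-byte form → F3 BB 9E 85.
U+F9EA: 3-byte form → EF A7 AA.
U+10B9: 3-byte form → E1 82 B9.
U+10BD: 3-byte form → E1 82 BD.
U+C190A: 4-byte form → F3 81 A4 8A.
Concatenated (17 bytes): F3 BB 9E 85 EF A7 AA E1 82 B9 E1 82 BD F3 81 A4 8A.

F3 BB 9E 85 EF A7 AA E1 82 B9 E1 82 BD F3 81 A4 8A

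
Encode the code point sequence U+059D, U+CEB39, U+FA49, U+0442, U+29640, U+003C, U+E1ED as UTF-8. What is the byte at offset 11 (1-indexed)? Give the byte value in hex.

1-indexed offset 11 is 0-indexed offset 10.
U+059D → 2-byte form D6 9D at offsets 0–1.
U+CEB39 → 4-byte form F3 8E AC B9 at offsets 2–5.
U+FA49 → 3-byte form EF A9 89 at offsets 6–8.
U+0442 → 2-byte form D1 82 at offsets 9–10.
Offset 10 falls in char 4's range; it's byte 2 of D1 82 = 0x82.

0x82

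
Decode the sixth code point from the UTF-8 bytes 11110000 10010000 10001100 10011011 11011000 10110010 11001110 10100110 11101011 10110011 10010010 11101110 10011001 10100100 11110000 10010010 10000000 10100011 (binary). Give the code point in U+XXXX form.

Offset 0: leading byte 0xF0 = 11110000 → 4-byte char #1 = F0 90 8C 9B.
Offset 4: leading byte 0xD8 = 11011000 → 2-byte char #2 = D8 B2.
Offset 6: leading byte 0xCE = 11001110 → 2-byte char #3 = CE A6.
Offset 8: leading byte 0xEB = 11101011 → 3-byte char #4 = EB B3 92.
Offset 11: leading byte 0xEE = 11101110 → 3-byte char #5 = EE 99 A4.
Offset 14: leading byte 0xF0 = 11110000 → 4-byte char #6 = F0 92 80 A3.
Leading byte 0xF0 = 11110000 matches 11110xxx → 4-byte sequence.
Byte 1: 0xF0 = 11110000, payload 000 (3 bits).
Byte 2: 0x92 = 10010010 (10xxxxxx ✓), payload 010010.
Byte 3: 0x80 = 10000000 (10xxxxxx ✓), payload 000000.
Byte 4: 0xA3 = 10100011 (10xxxxxx ✓), payload 100011.
Concatenate: 000010010000000100011 = 0x12023 (21 bits → U+12023).

U+12023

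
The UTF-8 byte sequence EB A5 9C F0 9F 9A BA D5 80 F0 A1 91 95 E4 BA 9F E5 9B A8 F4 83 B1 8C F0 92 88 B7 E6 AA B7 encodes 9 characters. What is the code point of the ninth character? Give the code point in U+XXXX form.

U+6AB7

Offset 0: leading byte 0xEB = 11101011 → 3-byte char #1 = EB A5 9C.
Offset 3: leading byte 0xF0 = 11110000 → 4-byte char #2 = F0 9F 9A BA.
Offset 7: leading byte 0xD5 = 11010101 → 2-byte char #3 = D5 80.
Offset 9: leading byte 0xF0 = 11110000 → 4-byte char #4 = F0 A1 91 95.
Offset 13: leading byte 0xE4 = 11100100 → 3-byte char #5 = E4 BA 9F.
Offset 16: leading byte 0xE5 = 11100101 → 3-byte char #6 = E5 9B A8.
Offset 19: leading byte 0xF4 = 11110100 → 4-byte char #7 = F4 83 B1 8C.
Offset 23: leading byte 0xF0 = 11110000 → 4-byte char #8 = F0 92 88 B7.
Offset 27: leading byte 0xE6 = 11100110 → 3-byte char #9 = E6 AA B7.
Leading byte 0xE6 = 11100110 matches 1110xxxx → 3-byte sequence.
Byte 1: 0xE6 = 11100110, payload 0110 (4 bits).
Byte 2: 0xAA = 10101010 (10xxxxxx ✓), payload 101010.
Byte 3: 0xB7 = 10110111 (10xxxxxx ✓), payload 110111.
Concatenate: 0110101010110111 = 0x6AB7 (16 bits → U+6AB7).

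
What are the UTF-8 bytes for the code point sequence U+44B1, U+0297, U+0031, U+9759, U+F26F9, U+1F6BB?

U+44B1: 3-byte form → E4 92 B1.
U+0297: 2-byte form → CA 97.
U+0031: 1-byte form → 31.
U+9759: 3-byte form → E9 9D 99.
U+F26F9: 4-byte form → F3 B2 9B B9.
U+1F6BB: 4-byte form → F0 9F 9A BB.
Concatenated (17 bytes): E4 92 B1 CA 97 31 E9 9D 99 F3 B2 9B B9 F0 9F 9A BB.

E4 92 B1 CA 97 31 E9 9D 99 F3 B2 9B B9 F0 9F 9A BB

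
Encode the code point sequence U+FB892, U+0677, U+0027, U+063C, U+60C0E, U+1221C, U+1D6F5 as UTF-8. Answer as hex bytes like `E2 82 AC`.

U+FB892: 4-byte form → F3 BB A2 92.
U+0677: 2-byte form → D9 B7.
U+0027: 1-byte form → 27.
U+063C: 2-byte form → D8 BC.
U+60C0E: 4-byte form → F1 A0 B0 8E.
U+1221C: 4-byte form → F0 92 88 9C.
U+1D6F5: 4-byte form → F0 9D 9B B5.
Concatenated (21 bytes): F3 BB A2 92 D9 B7 27 D8 BC F1 A0 B0 8E F0 92 88 9C F0 9D 9B B5.

F3 BB A2 92 D9 B7 27 D8 BC F1 A0 B0 8E F0 92 88 9C F0 9D 9B B5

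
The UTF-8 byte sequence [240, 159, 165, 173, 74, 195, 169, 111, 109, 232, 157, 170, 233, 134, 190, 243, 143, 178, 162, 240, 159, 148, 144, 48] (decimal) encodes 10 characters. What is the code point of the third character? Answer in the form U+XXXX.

Offset 0: leading byte 0xF0 = 11110000 → 4-byte char #1 = F0 9F A5 AD.
Offset 4: leading byte 0x4A = 01001010 → 1-byte char #2 = 4A.
Offset 5: leading byte 0xC3 = 11000011 → 2-byte char #3 = C3 A9.
Leading byte 0xC3 = 11000011 matches 110xxxxx → 2-byte sequence.
Byte 1: 0xC3 = 11000011, payload 00011 (5 bits).
Byte 2: 0xA9 = 10101001 (10xxxxxx ✓), payload 101001.
Concatenate: 00011101001 = 0xE9 (11 bits → U+00E9).

U+00E9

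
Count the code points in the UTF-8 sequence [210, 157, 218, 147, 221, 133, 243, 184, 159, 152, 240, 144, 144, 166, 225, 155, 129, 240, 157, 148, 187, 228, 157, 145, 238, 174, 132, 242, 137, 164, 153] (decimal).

Byte at offset 0: 0xD2 = 11010010 → 2-byte char (#1). Advance 2.
Byte at offset 2: 0xDA = 11011010 → 2-byte char (#2). Advance 2.
Byte at offset 4: 0xDD = 11011101 → 2-byte char (#3). Advance 2.
Byte at offset 6: 0xF3 = 11110011 → 4-byte char (#4). Advance 4.
Byte at offset 10: 0xF0 = 11110000 → 4-byte char (#5). Advance 4.
Byte at offset 14: 0xE1 = 11100001 → 3-byte char (#6). Advance 3.
Byte at offset 17: 0xF0 = 11110000 → 4-byte char (#7). Advance 4.
Byte at offset 21: 0xE4 = 11100100 → 3-byte char (#8). Advance 3.
Byte at offset 24: 0xEE = 11101110 → 3-byte char (#9). Advance 3.
Byte at offset 27: 0xF2 = 11110010 → 4-byte char (#10). Advance 4.
Reached end at offset 31 after 10 code points.

10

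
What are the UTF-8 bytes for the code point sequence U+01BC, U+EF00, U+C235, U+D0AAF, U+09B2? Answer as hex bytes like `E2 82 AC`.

U+01BC: 2-byte form → C6 BC.
U+EF00: 3-byte form → EE BC 80.
U+C235: 3-byte form → EC 88 B5.
U+D0AAF: 4-byte form → F3 90 AA AF.
U+09B2: 3-byte form → E0 A6 B2.
Concatenated (15 bytes): C6 BC EE BC 80 EC 88 B5 F3 90 AA AF E0 A6 B2.

C6 BC EE BC 80 EC 88 B5 F3 90 AA AF E0 A6 B2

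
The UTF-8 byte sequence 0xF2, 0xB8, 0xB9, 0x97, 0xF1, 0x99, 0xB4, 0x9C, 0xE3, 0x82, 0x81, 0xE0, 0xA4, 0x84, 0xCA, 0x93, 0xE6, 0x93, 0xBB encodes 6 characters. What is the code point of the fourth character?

U+0904

Offset 0: leading byte 0xF2 = 11110010 → 4-byte char #1 = F2 B8 B9 97.
Offset 4: leading byte 0xF1 = 11110001 → 4-byte char #2 = F1 99 B4 9C.
Offset 8: leading byte 0xE3 = 11100011 → 3-byte char #3 = E3 82 81.
Offset 11: leading byte 0xE0 = 11100000 → 3-byte char #4 = E0 A4 84.
Leading byte 0xE0 = 11100000 matches 1110xxxx → 3-byte sequence.
Byte 1: 0xE0 = 11100000, payload 0000 (4 bits).
Byte 2: 0xA4 = 10100100 (10xxxxxx ✓), payload 100100.
Byte 3: 0x84 = 10000100 (10xxxxxx ✓), payload 000100.
Concatenate: 0000100100000100 = 0x904 (16 bits → U+0904).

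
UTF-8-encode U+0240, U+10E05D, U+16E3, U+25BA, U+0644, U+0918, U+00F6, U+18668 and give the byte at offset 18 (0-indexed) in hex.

U+0240 → 2-byte form C9 80 at offsets 0–1.
U+10E05D → 4-byte form F4 8E 81 9D at offsets 2–5.
U+16E3 → 3-byte form E1 9B A3 at offsets 6–8.
U+25BA → 3-byte form E2 96 BA at offsets 9–11.
U+0644 → 2-byte form D9 84 at offsets 12–13.
U+0918 → 3-byte form E0 A4 98 at offsets 14–16.
U+00F6 → 2-byte form C3 B6 at offsets 17–18.
Offset 18 falls in char 7's range; it's byte 2 of C3 B6 = 0xB6.

0xB6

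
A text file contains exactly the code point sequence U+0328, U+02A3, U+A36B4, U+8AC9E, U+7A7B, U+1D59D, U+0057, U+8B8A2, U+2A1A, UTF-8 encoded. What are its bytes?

U+0328: 2-byte form → CC A8.
U+02A3: 2-byte form → CA A3.
U+A36B4: 4-byte form → F2 A3 9A B4.
U+8AC9E: 4-byte form → F2 8A B2 9E.
U+7A7B: 3-byte form → E7 A9 BB.
U+1D59D: 4-byte form → F0 9D 96 9D.
U+0057: 1-byte form → 57.
U+8B8A2: 4-byte form → F2 8B A2 A2.
U+2A1A: 3-byte form → E2 A8 9A.
Concatenated (27 bytes): CC A8 CA A3 F2 A3 9A B4 F2 8A B2 9E E7 A9 BB F0 9D 96 9D 57 F2 8B A2 A2 E2 A8 9A.

CC A8 CA A3 F2 A3 9A B4 F2 8A B2 9E E7 A9 BB F0 9D 96 9D 57 F2 8B A2 A2 E2 A8 9A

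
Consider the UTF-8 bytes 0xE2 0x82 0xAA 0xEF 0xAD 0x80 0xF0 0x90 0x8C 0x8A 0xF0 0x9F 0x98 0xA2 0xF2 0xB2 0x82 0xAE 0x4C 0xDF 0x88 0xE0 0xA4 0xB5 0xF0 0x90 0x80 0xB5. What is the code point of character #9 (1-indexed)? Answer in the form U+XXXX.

Offset 0: leading byte 0xE2 = 11100010 → 3-byte char #1 = E2 82 AA.
Offset 3: leading byte 0xEF = 11101111 → 3-byte char #2 = EF AD 80.
Offset 6: leading byte 0xF0 = 11110000 → 4-byte char #3 = F0 90 8C 8A.
Offset 10: leading byte 0xF0 = 11110000 → 4-byte char #4 = F0 9F 98 A2.
Offset 14: leading byte 0xF2 = 11110010 → 4-byte char #5 = F2 B2 82 AE.
Offset 18: leading byte 0x4C = 01001100 → 1-byte char #6 = 4C.
Offset 19: leading byte 0xDF = 11011111 → 2-byte char #7 = DF 88.
Offset 21: leading byte 0xE0 = 11100000 → 3-byte char #8 = E0 A4 B5.
Offset 24: leading byte 0xF0 = 11110000 → 4-byte char #9 = F0 90 80 B5.
Leading byte 0xF0 = 11110000 matches 11110xxx → 4-byte sequence.
Byte 1: 0xF0 = 11110000, payload 000 (3 bits).
Byte 2: 0x90 = 10010000 (10xxxxxx ✓), payload 010000.
Byte 3: 0x80 = 10000000 (10xxxxxx ✓), payload 000000.
Byte 4: 0xB5 = 10110101 (10xxxxxx ✓), payload 110101.
Concatenate: 000010000000000110101 = 0x10035 (21 bits → U+10035).

U+10035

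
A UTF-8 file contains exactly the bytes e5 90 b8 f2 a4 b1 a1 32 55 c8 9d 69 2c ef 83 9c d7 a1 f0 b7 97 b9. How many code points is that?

Byte at offset 0: 0xE5 = 11100101 → 3-byte char (#1). Advance 3.
Byte at offset 3: 0xF2 = 11110010 → 4-byte char (#2). Advance 4.
Byte at offset 7: 0x32 = 00110010 → 1-byte char (#3). Advance 1.
Byte at offset 8: 0x55 = 01010101 → 1-byte char (#4). Advance 1.
Byte at offset 9: 0xC8 = 11001000 → 2-byte char (#5). Advance 2.
Byte at offset 11: 0x69 = 01101001 → 1-byte char (#6). Advance 1.
Byte at offset 12: 0x2C = 00101100 → 1-byte char (#7). Advance 1.
Byte at offset 13: 0xEF = 11101111 → 3-byte char (#8). Advance 3.
Byte at offset 16: 0xD7 = 11010111 → 2-byte char (#9). Advance 2.
Byte at offset 18: 0xF0 = 11110000 → 4-byte char (#10). Advance 4.
Reached end at offset 22 after 10 code points.

10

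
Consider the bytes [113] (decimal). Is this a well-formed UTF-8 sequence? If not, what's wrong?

valid

Leading byte 0x71 = 01110001 → 1-byte form.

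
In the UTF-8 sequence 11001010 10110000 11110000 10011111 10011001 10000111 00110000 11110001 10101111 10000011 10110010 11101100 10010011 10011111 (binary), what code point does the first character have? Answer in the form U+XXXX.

U+02B0

Offset 0: leading byte 0xCA = 11001010 → 2-byte char #1 = CA B0.
Leading byte 0xCA = 11001010 matches 110xxxxx → 2-byte sequence.
Byte 1: 0xCA = 11001010, payload 01010 (5 bits).
Byte 2: 0xB0 = 10110000 (10xxxxxx ✓), payload 110000.
Concatenate: 01010110000 = 0x2B0 (11 bits → U+02B0).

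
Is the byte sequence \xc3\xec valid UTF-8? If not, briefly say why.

invalid (non-continuation byte where continuation expected)

Leading byte 0xC3 = 11000011 → 2-byte form.
Byte 2 is 0xEC = 11101100, which is not 10xxxxxx — expected a continuation byte.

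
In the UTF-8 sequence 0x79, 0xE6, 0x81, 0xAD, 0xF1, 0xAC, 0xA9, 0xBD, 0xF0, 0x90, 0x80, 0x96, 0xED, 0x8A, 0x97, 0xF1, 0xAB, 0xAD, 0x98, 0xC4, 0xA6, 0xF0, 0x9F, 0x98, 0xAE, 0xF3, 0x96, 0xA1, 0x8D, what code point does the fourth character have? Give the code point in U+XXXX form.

Offset 0: leading byte 0x79 = 01111001 → 1-byte char #1 = 79.
Offset 1: leading byte 0xE6 = 11100110 → 3-byte char #2 = E6 81 AD.
Offset 4: leading byte 0xF1 = 11110001 → 4-byte char #3 = F1 AC A9 BD.
Offset 8: leading byte 0xF0 = 11110000 → 4-byte char #4 = F0 90 80 96.
Leading byte 0xF0 = 11110000 matches 11110xxx → 4-byte sequence.
Byte 1: 0xF0 = 11110000, payload 000 (3 bits).
Byte 2: 0x90 = 10010000 (10xxxxxx ✓), payload 010000.
Byte 3: 0x80 = 10000000 (10xxxxxx ✓), payload 000000.
Byte 4: 0x96 = 10010110 (10xxxxxx ✓), payload 010110.
Concatenate: 000010000000000010110 = 0x10016 (21 bits → U+10016).

U+10016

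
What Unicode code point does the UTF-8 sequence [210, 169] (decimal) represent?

U+04A9

Leading byte 0xD2 = 11010010 matches 110xxxxx → 2-byte sequence.
Byte 1: 0xD2 = 11010010, payload 10010 (5 bits).
Byte 2: 0xA9 = 10101001 (10xxxxxx ✓), payload 101001.
Concatenate: 10010101001 = 0x4A9 (11 bits → U+04A9).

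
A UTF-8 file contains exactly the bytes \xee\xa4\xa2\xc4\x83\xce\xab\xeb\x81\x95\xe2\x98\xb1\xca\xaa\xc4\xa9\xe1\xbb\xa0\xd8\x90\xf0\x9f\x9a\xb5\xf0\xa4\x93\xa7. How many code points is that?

Byte at offset 0: 0xEE = 11101110 → 3-byte char (#1). Advance 3.
Byte at offset 3: 0xC4 = 11000100 → 2-byte char (#2). Advance 2.
Byte at offset 5: 0xCE = 11001110 → 2-byte char (#3). Advance 2.
Byte at offset 7: 0xEB = 11101011 → 3-byte char (#4). Advance 3.
Byte at offset 10: 0xE2 = 11100010 → 3-byte char (#5). Advance 3.
Byte at offset 13: 0xCA = 11001010 → 2-byte char (#6). Advance 2.
Byte at offset 15: 0xC4 = 11000100 → 2-byte char (#7). Advance 2.
Byte at offset 17: 0xE1 = 11100001 → 3-byte char (#8). Advance 3.
Byte at offset 20: 0xD8 = 11011000 → 2-byte char (#9). Advance 2.
Byte at offset 22: 0xF0 = 11110000 → 4-byte char (#10). Advance 4.
Byte at offset 26: 0xF0 = 11110000 → 4-byte char (#11). Advance 4.
Reached end at offset 30 after 11 code points.

11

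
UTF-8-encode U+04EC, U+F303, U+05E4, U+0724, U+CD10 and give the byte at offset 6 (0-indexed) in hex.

U+04EC → 2-byte form D3 AC at offsets 0–1.
U+F303 → 3-byte form EF 8C 83 at offsets 2–4.
U+05E4 → 2-byte form D7 A4 at offsets 5–6.
Offset 6 falls in char 3's range; it's byte 2 of D7 A4 = 0xA4.

0xA4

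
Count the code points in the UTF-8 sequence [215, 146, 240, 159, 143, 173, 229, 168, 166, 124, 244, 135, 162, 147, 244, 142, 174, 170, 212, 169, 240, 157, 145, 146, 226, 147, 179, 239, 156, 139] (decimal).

Byte at offset 0: 0xD7 = 11010111 → 2-byte char (#1). Advance 2.
Byte at offset 2: 0xF0 = 11110000 → 4-byte char (#2). Advance 4.
Byte at offset 6: 0xE5 = 11100101 → 3-byte char (#3). Advance 3.
Byte at offset 9: 0x7C = 01111100 → 1-byte char (#4). Advance 1.
Byte at offset 10: 0xF4 = 11110100 → 4-byte char (#5). Advance 4.
Byte at offset 14: 0xF4 = 11110100 → 4-byte char (#6). Advance 4.
Byte at offset 18: 0xD4 = 11010100 → 2-byte char (#7). Advance 2.
Byte at offset 20: 0xF0 = 11110000 → 4-byte char (#8). Advance 4.
Byte at offset 24: 0xE2 = 11100010 → 3-byte char (#9). Advance 3.
Byte at offset 27: 0xEF = 11101111 → 3-byte char (#10). Advance 3.
Reached end at offset 30 after 10 code points.

10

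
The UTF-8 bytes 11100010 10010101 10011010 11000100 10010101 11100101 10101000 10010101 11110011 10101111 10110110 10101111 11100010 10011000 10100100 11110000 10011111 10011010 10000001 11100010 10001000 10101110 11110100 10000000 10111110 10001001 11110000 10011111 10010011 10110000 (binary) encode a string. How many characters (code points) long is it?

9

Byte at offset 0: 0xE2 = 11100010 → 3-byte char (#1). Advance 3.
Byte at offset 3: 0xC4 = 11000100 → 2-byte char (#2). Advance 2.
Byte at offset 5: 0xE5 = 11100101 → 3-byte char (#3). Advance 3.
Byte at offset 8: 0xF3 = 11110011 → 4-byte char (#4). Advance 4.
Byte at offset 12: 0xE2 = 11100010 → 3-byte char (#5). Advance 3.
Byte at offset 15: 0xF0 = 11110000 → 4-byte char (#6). Advance 4.
Byte at offset 19: 0xE2 = 11100010 → 3-byte char (#7). Advance 3.
Byte at offset 22: 0xF4 = 11110100 → 4-byte char (#8). Advance 4.
Byte at offset 26: 0xF0 = 11110000 → 4-byte char (#9). Advance 4.
Reached end at offset 30 after 9 code points.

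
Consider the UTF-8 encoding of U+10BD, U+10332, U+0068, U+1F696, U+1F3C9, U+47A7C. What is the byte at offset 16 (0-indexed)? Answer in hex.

U+10BD → 3-byte form E1 82 BD at offsets 0–2.
U+10332 → 4-byte form F0 90 8C B2 at offsets 3–6.
U+0068 → 1-byte form 68 at offsets 7–7.
U+1F696 → 4-byte form F0 9F 9A 96 at offsets 8–11.
U+1F3C9 → 4-byte form F0 9F 8F 89 at offsets 12–15.
U+47A7C → 4-byte form F1 87 A9 BC at offsets 16–19.
Offset 16 falls in char 6's range; it's byte 1 of F1 87 A9 BC = 0xF1.

0xF1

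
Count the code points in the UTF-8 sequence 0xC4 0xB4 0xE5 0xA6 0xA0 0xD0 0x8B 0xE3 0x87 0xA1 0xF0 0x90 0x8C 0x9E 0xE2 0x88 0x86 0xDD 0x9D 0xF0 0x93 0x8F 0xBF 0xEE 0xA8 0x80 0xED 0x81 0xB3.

10

Byte at offset 0: 0xC4 = 11000100 → 2-byte char (#1). Advance 2.
Byte at offset 2: 0xE5 = 11100101 → 3-byte char (#2). Advance 3.
Byte at offset 5: 0xD0 = 11010000 → 2-byte char (#3). Advance 2.
Byte at offset 7: 0xE3 = 11100011 → 3-byte char (#4). Advance 3.
Byte at offset 10: 0xF0 = 11110000 → 4-byte char (#5). Advance 4.
Byte at offset 14: 0xE2 = 11100010 → 3-byte char (#6). Advance 3.
Byte at offset 17: 0xDD = 11011101 → 2-byte char (#7). Advance 2.
Byte at offset 19: 0xF0 = 11110000 → 4-byte char (#8). Advance 4.
Byte at offset 23: 0xEE = 11101110 → 3-byte char (#9). Advance 3.
Byte at offset 26: 0xED = 11101101 → 3-byte char (#10). Advance 3.
Reached end at offset 29 after 10 code points.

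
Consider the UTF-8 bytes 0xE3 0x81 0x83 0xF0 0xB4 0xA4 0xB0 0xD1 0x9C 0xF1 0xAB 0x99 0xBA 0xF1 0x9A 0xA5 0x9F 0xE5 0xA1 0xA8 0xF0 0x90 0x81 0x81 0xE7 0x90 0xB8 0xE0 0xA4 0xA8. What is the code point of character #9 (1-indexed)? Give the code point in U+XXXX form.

U+0928

Offset 0: leading byte 0xE3 = 11100011 → 3-byte char #1 = E3 81 83.
Offset 3: leading byte 0xF0 = 11110000 → 4-byte char #2 = F0 B4 A4 B0.
Offset 7: leading byte 0xD1 = 11010001 → 2-byte char #3 = D1 9C.
Offset 9: leading byte 0xF1 = 11110001 → 4-byte char #4 = F1 AB 99 BA.
Offset 13: leading byte 0xF1 = 11110001 → 4-byte char #5 = F1 9A A5 9F.
Offset 17: leading byte 0xE5 = 11100101 → 3-byte char #6 = E5 A1 A8.
Offset 20: leading byte 0xF0 = 11110000 → 4-byte char #7 = F0 90 81 81.
Offset 24: leading byte 0xE7 = 11100111 → 3-byte char #8 = E7 90 B8.
Offset 27: leading byte 0xE0 = 11100000 → 3-byte char #9 = E0 A4 A8.
Leading byte 0xE0 = 11100000 matches 1110xxxx → 3-byte sequence.
Byte 1: 0xE0 = 11100000, payload 0000 (4 bits).
Byte 2: 0xA4 = 10100100 (10xxxxxx ✓), payload 100100.
Byte 3: 0xA8 = 10101000 (10xxxxxx ✓), payload 101000.
Concatenate: 0000100100101000 = 0x928 (16 bits → U+0928).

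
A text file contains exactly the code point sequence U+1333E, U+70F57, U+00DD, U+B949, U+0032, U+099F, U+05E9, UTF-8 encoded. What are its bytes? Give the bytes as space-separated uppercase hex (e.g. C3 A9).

U+1333E: 4-byte form → F0 93 8C BE.
U+70F57: 4-byte form → F1 B0 BD 97.
U+00DD: 2-byte form → C3 9D.
U+B949: 3-byte form → EB A5 89.
U+0032: 1-byte form → 32.
U+099F: 3-byte form → E0 A6 9F.
U+05E9: 2-byte form → D7 A9.
Concatenated (19 bytes): F0 93 8C BE F1 B0 BD 97 C3 9D EB A5 89 32 E0 A6 9F D7 A9.

F0 93 8C BE F1 B0 BD 97 C3 9D EB A5 89 32 E0 A6 9F D7 A9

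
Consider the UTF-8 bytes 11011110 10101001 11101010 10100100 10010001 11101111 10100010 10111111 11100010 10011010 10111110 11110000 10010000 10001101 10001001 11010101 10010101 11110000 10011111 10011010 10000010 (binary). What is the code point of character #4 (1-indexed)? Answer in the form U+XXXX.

U+26BE

Offset 0: leading byte 0xDE = 11011110 → 2-byte char #1 = DE A9.
Offset 2: leading byte 0xEA = 11101010 → 3-byte char #2 = EA A4 91.
Offset 5: leading byte 0xEF = 11101111 → 3-byte char #3 = EF A2 BF.
Offset 8: leading byte 0xE2 = 11100010 → 3-byte char #4 = E2 9A BE.
Leading byte 0xE2 = 11100010 matches 1110xxxx → 3-byte sequence.
Byte 1: 0xE2 = 11100010, payload 0010 (4 bits).
Byte 2: 0x9A = 10011010 (10xxxxxx ✓), payload 011010.
Byte 3: 0xBE = 10111110 (10xxxxxx ✓), payload 111110.
Concatenate: 0010011010111110 = 0x26BE (16 bits → U+26BE).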